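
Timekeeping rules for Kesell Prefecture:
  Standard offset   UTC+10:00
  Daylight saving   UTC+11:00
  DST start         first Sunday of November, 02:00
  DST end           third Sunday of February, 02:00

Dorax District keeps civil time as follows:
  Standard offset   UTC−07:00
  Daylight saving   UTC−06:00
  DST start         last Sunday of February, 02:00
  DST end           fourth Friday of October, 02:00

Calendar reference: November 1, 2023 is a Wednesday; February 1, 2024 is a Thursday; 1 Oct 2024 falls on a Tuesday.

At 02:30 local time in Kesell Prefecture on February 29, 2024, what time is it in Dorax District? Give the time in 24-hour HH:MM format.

1 November 2023 is a Wednesday, so the first Sunday is November 5.
1 February 2024 is a Thursday, so the first Sunday is February 4 and the third is February 18.
February 29, 2024 does not fall between 5 November 2023 and 18 February 2024, so daylight saving is not in effect and Kesell Prefecture is at UTC+10:00.
02:30 Kesell Prefecture − 10h = 16:30 UTC (rolling into the previous day, 28 February 2024).
1 February 2024 is a Thursday, so Sundays fall on 4, 11, 18, 25; the last is February 25.
1 October 2024 is a Tuesday, so the first Friday is October 4 and the fourth is October 25.
At the standard offset (UTC−07:00), 16:30 UTC − 7h = 09:30 Dorax District standard time.
The standard-time date in Dorax District, February 28, 2024, lies within the daylight-saving period (25 February – 25 October), so Dorax District is on daylight time, UTC−06:00.
16:30 UTC − 6h = 10:30 Dorax District.

10:30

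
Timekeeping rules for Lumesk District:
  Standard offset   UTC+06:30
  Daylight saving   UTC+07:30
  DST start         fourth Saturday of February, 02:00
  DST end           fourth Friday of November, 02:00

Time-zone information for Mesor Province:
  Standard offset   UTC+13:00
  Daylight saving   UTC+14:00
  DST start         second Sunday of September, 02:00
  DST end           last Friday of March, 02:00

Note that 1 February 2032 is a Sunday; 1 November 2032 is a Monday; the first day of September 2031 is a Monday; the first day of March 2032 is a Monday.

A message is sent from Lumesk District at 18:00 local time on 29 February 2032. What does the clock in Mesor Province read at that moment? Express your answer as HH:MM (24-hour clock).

00:30

1 February 2032 is a Sunday, so the first Saturday is February 7 and the fourth is February 28.
1 November 2032 is a Monday, so the first Friday is November 5 and the fourth is November 26.
29 February 2032 lies within the daylight-saving period (28 February – 26 November), so Lumesk District is on daylight time, UTC+07:30.
18:00 Lumesk District − 7h30m = 10:30 UTC.
1 September 2031 is a Monday, so the first Sunday is September 7 and the second is September 14.
1 March 2032 is a Monday, so Fridays fall on 5, 12, 19, 26; the last is March 26.
At the standard offset (UTC+13:00), 10:30 UTC + 13h = 23:30 Mesor Province standard time.
The standard-time date in Mesor Province, 29 February 2032, lies within the daylight-saving period (14 September 2031 – 26 March 2032), so Mesor Province is on daylight time, UTC+14:00.
10:30 UTC + 14h = 00:30 Mesor Province (rolling into the next day, 1 March 2032).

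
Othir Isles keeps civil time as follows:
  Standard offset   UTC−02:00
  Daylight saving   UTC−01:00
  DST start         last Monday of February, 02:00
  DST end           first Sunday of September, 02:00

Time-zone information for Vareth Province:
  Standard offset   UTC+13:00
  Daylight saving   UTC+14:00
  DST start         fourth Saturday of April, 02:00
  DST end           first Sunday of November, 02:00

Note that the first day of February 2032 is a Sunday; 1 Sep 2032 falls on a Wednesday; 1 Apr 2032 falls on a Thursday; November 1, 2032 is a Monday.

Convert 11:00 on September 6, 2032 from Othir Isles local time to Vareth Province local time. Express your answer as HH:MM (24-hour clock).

03:00

1 February 2032 is a Sunday, so Mondays fall on 2, 9, 16, 23; the last is February 23.
1 September 2032 is a Wednesday, so the first Sunday is September 5.
September 6, 2032 does not fall between 23 February and 5 September, so daylight saving is not in effect and Othir Isles is at UTC−02:00.
11:00 Othir Isles + 2h = 13:00 UTC.
1 April 2032 is a Thursday, so the first Saturday is April 3 and the fourth is April 24.
1 November 2032 is a Monday, so the first Sunday is November 7.
At the standard offset (UTC+13:00), 13:00 UTC + 13h = 02:00 Vareth Province standard time (rolling into the next day, 7 September 2032).
The standard-time date in Vareth Province, September 7, 2032, lies within the daylight-saving period (24 April – 7 November), so Vareth Province is on daylight time, UTC+14:00.
13:00 UTC + 14h = 03:00 Vareth Province (rolling into the next day, 7 September 2032).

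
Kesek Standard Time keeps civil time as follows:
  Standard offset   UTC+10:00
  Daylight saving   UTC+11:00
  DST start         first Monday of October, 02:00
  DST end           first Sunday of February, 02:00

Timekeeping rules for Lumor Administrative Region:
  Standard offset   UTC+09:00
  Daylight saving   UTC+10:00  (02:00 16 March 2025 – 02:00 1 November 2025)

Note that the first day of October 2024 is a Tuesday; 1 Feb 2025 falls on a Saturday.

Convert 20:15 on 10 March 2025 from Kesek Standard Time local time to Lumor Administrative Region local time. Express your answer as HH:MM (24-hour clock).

1 October 2024 is a Tuesday, so the first Monday is October 7.
1 February 2025 is a Saturday, so the first Sunday is February 2.
Daylight saving runs 7 October 2024 – 2 February 2025; 10 March 2025 is outside that window, so Kesek Standard Time is on standard time at UTC+10:00.
20:15 Kesek Standard Time − 10h = 10:15 UTC.
At the standard offset (UTC+09:00), 10:15 UTC + 9h = 19:15 Lumor Administrative Region standard time.
The standard-time date in Lumor Administrative Region, 10 March 2025, does not fall between 16 March and 1 November, so daylight saving is not in effect and Lumor Administrative Region is at UTC+09:00.
10:15 UTC + 9h = 19:15 Lumor Administrative Region.

19:15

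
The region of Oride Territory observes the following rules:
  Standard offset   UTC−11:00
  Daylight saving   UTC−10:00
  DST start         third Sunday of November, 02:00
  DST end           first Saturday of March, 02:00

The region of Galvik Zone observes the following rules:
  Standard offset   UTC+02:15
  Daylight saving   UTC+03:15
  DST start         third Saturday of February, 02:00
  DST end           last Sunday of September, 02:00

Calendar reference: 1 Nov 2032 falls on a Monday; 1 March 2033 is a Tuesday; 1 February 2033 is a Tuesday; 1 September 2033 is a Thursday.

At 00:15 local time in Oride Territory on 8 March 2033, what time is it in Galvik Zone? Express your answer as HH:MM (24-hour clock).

14:30

1 November 2032 is a Monday, so the first Sunday is November 7 and the third is November 21.
1 March 2033 is a Tuesday, so the first Saturday is March 5.
Daylight saving runs 21 November 2032 – 5 March 2033; 8 March 2033 is outside that window, so Oride Territory is on standard time at UTC−11:00.
00:15 Oride Territory + 11h = 11:15 UTC.
1 February 2033 is a Tuesday, so the first Saturday is February 5 and the third is February 19.
1 September 2033 is a Thursday, so Sundays fall on 4, 11, 18, 25; the last is September 25.
At the standard offset (UTC+02:15), 11:15 UTC + 2h15m = 13:30 Galvik Zone standard time.
The standard-time date in Galvik Zone, 8 March 2033, falls between 19 February and 25 September, so daylight saving is in effect and Galvik Zone is at UTC+03:15.
11:15 UTC + 3h15m = 14:30 Galvik Zone.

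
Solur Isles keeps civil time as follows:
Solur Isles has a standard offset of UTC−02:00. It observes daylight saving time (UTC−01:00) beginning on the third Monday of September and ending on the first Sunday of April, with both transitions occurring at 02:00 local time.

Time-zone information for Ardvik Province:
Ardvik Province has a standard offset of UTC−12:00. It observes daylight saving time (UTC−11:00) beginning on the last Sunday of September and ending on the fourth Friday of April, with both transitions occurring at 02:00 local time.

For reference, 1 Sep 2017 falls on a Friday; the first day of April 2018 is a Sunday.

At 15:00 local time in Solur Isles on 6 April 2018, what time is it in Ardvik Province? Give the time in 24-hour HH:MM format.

06:00

1 September 2017 is a Friday, so the first Monday is September 4 and the third is September 18.
1 April 2018 is a Sunday, so the first Sunday is April 1.
Daylight saving runs 18 September 2017 – 1 April 2018; 6 April 2018 is outside that window, so Solur Isles is on standard time at UTC−02:00.
15:00 Solur Isles + 2h = 17:00 UTC.
1 September 2017 is a Friday, so Sundays fall on 3, 10, 17, 24; the last is September 24.
1 April 2018 is a Sunday, so the first Friday is April 6 and the fourth is April 27.
At the standard offset (UTC−12:00), 17:00 UTC − 12h = 05:00 Ardvik Province standard time.
The standard-time date in Ardvik Province, 6 April 2018, lies within the daylight-saving period (24 September 2017 – 27 April 2018), so Ardvik Province is on daylight time, UTC−11:00.
17:00 UTC − 11h = 06:00 Ardvik Province.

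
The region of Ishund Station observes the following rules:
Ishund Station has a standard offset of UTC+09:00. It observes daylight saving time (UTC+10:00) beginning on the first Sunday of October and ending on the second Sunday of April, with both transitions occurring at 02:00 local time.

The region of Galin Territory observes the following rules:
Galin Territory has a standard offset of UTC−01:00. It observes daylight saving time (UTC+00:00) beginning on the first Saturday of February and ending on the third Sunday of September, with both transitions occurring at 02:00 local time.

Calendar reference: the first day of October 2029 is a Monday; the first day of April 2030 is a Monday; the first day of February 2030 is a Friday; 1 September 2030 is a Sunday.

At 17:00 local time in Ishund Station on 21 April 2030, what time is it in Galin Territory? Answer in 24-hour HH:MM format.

08:00

1 October 2029 is a Monday, so the first Sunday is October 7.
1 April 2030 is a Monday, so the first Sunday is April 7 and the second is April 14.
21 April 2030 does not fall between 7 October 2029 and 14 April 2030, so daylight saving is not in effect and Ishund Station is at UTC+09:00.
17:00 Ishund Station − 9h = 08:00 UTC.
1 February 2030 is a Friday, so the first Saturday is February 2.
1 September 2030 is a Sunday, so the first Sunday is September 1 and the third is September 15.
At the standard offset (UTC−01:00), 08:00 UTC − 1h = 07:00 Galin Territory standard time.
The standard-time date in Galin Territory, 21 April 2030, falls between 2 February and 15 September, so daylight saving is in effect and Galin Territory is at UTC+00:00.
08:00 UTC + 0h = 08:00 Galin Territory.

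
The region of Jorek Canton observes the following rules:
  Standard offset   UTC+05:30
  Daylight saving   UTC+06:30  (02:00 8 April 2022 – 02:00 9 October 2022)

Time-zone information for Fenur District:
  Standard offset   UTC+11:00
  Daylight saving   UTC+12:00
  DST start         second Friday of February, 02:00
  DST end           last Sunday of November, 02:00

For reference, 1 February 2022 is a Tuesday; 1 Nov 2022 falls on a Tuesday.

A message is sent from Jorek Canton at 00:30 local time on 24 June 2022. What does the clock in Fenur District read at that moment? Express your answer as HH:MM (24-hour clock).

24 June 2022 lies within the daylight-saving period (8 April – 9 October), so Jorek Canton is on daylight time, UTC+06:30.
00:30 Jorek Canton − 6h30m = 18:00 UTC (rolling into the previous day, 23 June 2022).
1 February 2022 is a Tuesday, so the first Friday is February 4 and the second is February 11.
1 November 2022 is a Tuesday, so Sundays fall on 6, 13, 20, 27; the last is November 27.
At the standard offset (UTC+11:00), 18:00 UTC + 11h = 05:00 Fenur District standard time (rolling into the next day, 24 June 2022).
The standard-time date in Fenur District, 24 June 2022, falls between 11 February and 27 November, so daylight saving is in effect and Fenur District is at UTC+12:00.
18:00 UTC + 12h = 06:00 Fenur District (rolling into the next day, 24 June 2022).

06:00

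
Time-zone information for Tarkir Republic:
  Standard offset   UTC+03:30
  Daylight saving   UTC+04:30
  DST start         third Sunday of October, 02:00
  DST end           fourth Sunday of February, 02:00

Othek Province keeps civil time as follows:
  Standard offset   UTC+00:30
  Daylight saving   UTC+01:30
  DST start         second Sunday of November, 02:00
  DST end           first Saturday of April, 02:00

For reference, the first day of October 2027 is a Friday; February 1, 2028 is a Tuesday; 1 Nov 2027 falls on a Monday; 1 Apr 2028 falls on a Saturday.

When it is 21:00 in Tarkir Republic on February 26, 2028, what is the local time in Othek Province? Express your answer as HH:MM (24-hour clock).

18:00

1 October 2027 is a Friday, so the first Sunday is October 3 and the third is October 17.
1 February 2028 is a Tuesday, so the first Sunday is February 6 and the fourth is February 27.
February 26, 2028 falls between 17 October 2027 and 27 February 2028, so daylight saving is in effect and Tarkir Republic is at UTC+04:30.
21:00 Tarkir Republic − 4h30m = 16:30 UTC.
1 November 2027 is a Monday, so the first Sunday is November 7 and the second is November 14.
1 April 2028 is a Saturday, so the first Saturday is April 1.
At the standard offset (UTC+00:30), 16:30 UTC + 0h30m = 17:00 Othek Province standard time.
Daylight saving runs 14 November 2027 – 1 April 2028; the standard-time date in Othek Province, February 26, 2028, is inside that window, so Othek Province is at UTC+01:30.
16:30 UTC + 1h30m = 18:00 Othek Province.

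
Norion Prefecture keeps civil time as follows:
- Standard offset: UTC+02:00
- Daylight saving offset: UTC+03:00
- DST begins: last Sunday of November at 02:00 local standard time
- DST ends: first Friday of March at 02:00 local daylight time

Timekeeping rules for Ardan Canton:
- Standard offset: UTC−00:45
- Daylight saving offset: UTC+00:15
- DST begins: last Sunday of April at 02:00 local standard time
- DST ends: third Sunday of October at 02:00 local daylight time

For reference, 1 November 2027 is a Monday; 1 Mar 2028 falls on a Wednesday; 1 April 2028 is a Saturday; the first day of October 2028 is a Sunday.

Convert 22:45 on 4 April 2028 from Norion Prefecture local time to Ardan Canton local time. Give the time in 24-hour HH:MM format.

20:00

1 November 2027 is a Monday, so Sundays fall on 7, 14, 21, 28; the last is November 28.
1 March 2028 is a Wednesday, so the first Friday is March 3.
4 April 2028 does not fall between 28 November 2027 and 3 March 2028, so daylight saving is not in effect and Norion Prefecture is at UTC+02:00.
22:45 Norion Prefecture − 2h = 20:45 UTC.
1 April 2028 is a Saturday, so Sundays fall on 2, 9, 16, 23, 30; the last is April 30.
1 October 2028 is a Sunday, so the first Sunday is October 1 and the third is October 15.
At the standard offset (UTC−00:45), 20:45 UTC − 0h45m = 20:00 Ardan Canton standard time.
The standard-time date in Ardan Canton, 4 April 2028, does not fall between 30 April and 15 October, so daylight saving is not in effect and Ardan Canton is at UTC−00:45.
20:45 UTC − 0h45m = 20:00 Ardan Canton.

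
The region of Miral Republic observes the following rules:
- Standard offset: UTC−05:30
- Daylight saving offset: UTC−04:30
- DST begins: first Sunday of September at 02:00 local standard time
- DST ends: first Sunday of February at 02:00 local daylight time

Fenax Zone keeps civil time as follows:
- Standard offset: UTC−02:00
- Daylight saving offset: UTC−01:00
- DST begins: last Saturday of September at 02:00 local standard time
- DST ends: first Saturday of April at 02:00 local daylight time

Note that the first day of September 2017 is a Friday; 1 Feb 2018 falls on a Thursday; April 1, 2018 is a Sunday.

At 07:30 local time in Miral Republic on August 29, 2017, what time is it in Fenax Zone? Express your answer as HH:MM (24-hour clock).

11:00

1 September 2017 is a Friday, so the first Sunday is September 3.
1 February 2018 is a Thursday, so the first Sunday is February 4.
August 29, 2017 is outside the daylight-saving period (3 September 2017 – 4 February 2018), so Miral Republic is on standard time, UTC−05:30.
07:30 Miral Republic + 5h30m = 13:00 UTC.
1 September 2017 is a Friday, so Saturdays fall on 2, 9, 16, 23, 30; the last is September 30.
1 April 2018 is a Sunday, so the first Saturday is April 7.
At the standard offset (UTC−02:00), 13:00 UTC − 2h = 11:00 Fenax Zone standard time.
Daylight saving runs 30 September 2017 – 7 April 2018; the standard-time date in Fenax Zone, August 29, 2017, is outside that window, so Fenax Zone is on standard time at UTC−02:00.
13:00 UTC − 2h = 11:00 Fenax Zone.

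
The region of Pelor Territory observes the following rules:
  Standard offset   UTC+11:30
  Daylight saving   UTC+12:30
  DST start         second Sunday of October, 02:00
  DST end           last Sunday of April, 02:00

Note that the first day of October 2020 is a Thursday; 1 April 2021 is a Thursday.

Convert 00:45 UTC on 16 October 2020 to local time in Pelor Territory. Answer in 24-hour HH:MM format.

1 October 2020 is a Thursday, so the first Sunday is October 4 and the second is October 11.
1 April 2021 is a Thursday, so Sundays fall on 4, 11, 18, 25; the last is April 25.
At the standard offset (UTC+11:30), 00:45 UTC + 11h30m = 12:15 Pelor Territory standard time.
Daylight saving runs 11 October 2020 – 25 April 2021; the standard-time date in Pelor Territory, 16 October 2020, is inside that window, so Pelor Territory is at UTC+12:30.
00:45 UTC + 12h30m = 13:15 local.

13:15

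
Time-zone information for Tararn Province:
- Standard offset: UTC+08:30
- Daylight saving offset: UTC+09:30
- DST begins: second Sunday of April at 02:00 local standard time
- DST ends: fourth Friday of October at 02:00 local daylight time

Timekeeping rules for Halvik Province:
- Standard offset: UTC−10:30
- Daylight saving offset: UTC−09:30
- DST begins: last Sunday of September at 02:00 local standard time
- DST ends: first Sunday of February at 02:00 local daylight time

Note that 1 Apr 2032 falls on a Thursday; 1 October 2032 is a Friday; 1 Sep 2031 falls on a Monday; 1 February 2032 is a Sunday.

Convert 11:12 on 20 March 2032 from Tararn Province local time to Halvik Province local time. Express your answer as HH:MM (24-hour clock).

1 April 2032 is a Thursday, so the first Sunday is April 4 and the second is April 11.
1 October 2032 is a Friday, so the first Friday is October 1 and the fourth is October 22.
20 March 2032 is outside the daylight-saving period (11 April – 22 October), so Tararn Province is on standard time, UTC+08:30.
11:12 Tararn Province − 8h30m = 02:42 UTC.
1 September 2031 is a Monday, so Sundays fall on 7, 14, 21, 28; the last is September 28.
1 February 2032 is a Sunday, so the first Sunday is February 1.
At the standard offset (UTC−10:30), 02:42 UTC − 10h30m = 16:12 Halvik Province standard time (rolling into the previous day, 19 March 2032).
The standard-time date in Halvik Province, 19 March 2032, does not fall between 28 September 2031 and 1 February 2032, so daylight saving is not in effect and Halvik Province is at UTC−10:30.
02:42 UTC − 10h30m = 16:12 Halvik Province (rolling into the previous day, 19 March 2032).

16:12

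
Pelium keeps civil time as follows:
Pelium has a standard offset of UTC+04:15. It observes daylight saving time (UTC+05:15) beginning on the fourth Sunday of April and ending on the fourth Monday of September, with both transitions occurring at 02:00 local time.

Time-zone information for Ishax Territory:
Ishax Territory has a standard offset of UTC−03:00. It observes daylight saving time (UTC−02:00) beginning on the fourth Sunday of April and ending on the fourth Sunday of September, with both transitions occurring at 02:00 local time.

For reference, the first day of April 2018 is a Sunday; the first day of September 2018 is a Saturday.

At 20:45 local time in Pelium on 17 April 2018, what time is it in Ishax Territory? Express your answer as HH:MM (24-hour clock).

1 April 2018 is a Sunday, so the first Sunday is April 1 and the fourth is April 22.
1 September 2018 is a Saturday, so the first Monday is September 3 and the fourth is September 24.
17 April 2018 is outside the daylight-saving period (22 April – 24 September), so Pelium is on standard time, UTC+04:15.
20:45 Pelium − 4h15m = 16:30 UTC.
1 April 2018 is a Sunday, so the first Sunday is April 1 and the fourth is April 22.
1 September 2018 is a Saturday, so the first Sunday is September 2 and the fourth is September 23.
At the standard offset (UTC−03:00), 16:30 UTC − 3h = 13:30 Ishax Territory standard time.
Daylight saving runs 22 April – 23 September; the standard-time date in Ishax Territory, 17 April 2018, is outside that window, so Ishax Territory is on standard time at UTC−03:00.
16:30 UTC − 3h = 13:30 Ishax Territory.

13:30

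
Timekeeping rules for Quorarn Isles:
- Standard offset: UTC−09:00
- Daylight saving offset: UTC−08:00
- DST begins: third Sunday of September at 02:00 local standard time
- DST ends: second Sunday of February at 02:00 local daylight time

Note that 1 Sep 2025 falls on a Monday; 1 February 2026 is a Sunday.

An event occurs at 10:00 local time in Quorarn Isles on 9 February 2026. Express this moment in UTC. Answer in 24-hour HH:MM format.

1 September 2025 is a Monday, so the first Sunday is September 7 and the third is September 21.
1 February 2026 is a Sunday, so the first Sunday is February 1 and the second is February 8.
9 February 2026 is outside the daylight-saving period (21 September 2025 – 8 February 2026), so Quorarn Isles is on standard time, UTC−09:00.
10:00 local + 9h = 19:00 UTC.

19:00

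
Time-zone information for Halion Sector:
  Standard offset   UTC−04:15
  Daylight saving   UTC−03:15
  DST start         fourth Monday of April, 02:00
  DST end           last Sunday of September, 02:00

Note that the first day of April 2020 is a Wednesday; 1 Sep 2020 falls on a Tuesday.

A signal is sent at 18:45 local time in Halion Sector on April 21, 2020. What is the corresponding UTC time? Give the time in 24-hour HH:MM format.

1 April 2020 is a Wednesday, so the first Monday is April 6 and the fourth is April 27.
1 September 2020 is a Tuesday, so Sundays fall on 6, 13, 20, 27; the last is September 27.
April 21, 2020 is outside the daylight-saving period (27 April – 27 September), so Halion Sector is on standard time, UTC−04:15.
18:45 local + 4h15m = 23:00 UTC.

23:00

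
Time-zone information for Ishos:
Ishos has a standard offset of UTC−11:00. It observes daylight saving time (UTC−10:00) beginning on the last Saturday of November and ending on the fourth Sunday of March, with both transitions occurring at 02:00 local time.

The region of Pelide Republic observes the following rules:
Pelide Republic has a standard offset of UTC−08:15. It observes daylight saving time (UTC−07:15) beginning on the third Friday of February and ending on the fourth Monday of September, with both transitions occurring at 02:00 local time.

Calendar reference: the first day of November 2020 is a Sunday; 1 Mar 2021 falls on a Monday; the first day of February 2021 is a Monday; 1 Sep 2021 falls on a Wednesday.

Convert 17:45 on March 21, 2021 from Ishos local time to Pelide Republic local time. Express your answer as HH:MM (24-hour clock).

20:30

1 November 2020 is a Sunday, so Saturdays fall on 7, 14, 21, 28; the last is November 28.
1 March 2021 is a Monday, so the first Sunday is March 7 and the fourth is March 28.
March 21, 2021 lies within the daylight-saving period (28 November 2020 – 28 March 2021), so Ishos is on daylight time, UTC−10:00.
17:45 Ishos + 10h = 03:45 UTC (rolling into the next day, 22 March 2021).
1 February 2021 is a Monday, so the first Friday is February 5 and the third is February 19.
1 September 2021 is a Wednesday, so the first Monday is September 6 and the fourth is September 27.
At the standard offset (UTC−08:15), 03:45 UTC − 8h15m = 19:30 Pelide Republic standard time (rolling into the previous day, 21 March 2021).
The standard-time date in Pelide Republic, March 21, 2021, falls between 19 February and 27 September, so daylight saving is in effect and Pelide Republic is at UTC−07:15.
03:45 UTC − 7h15m = 20:30 Pelide Republic (rolling into the previous day, 21 March 2021).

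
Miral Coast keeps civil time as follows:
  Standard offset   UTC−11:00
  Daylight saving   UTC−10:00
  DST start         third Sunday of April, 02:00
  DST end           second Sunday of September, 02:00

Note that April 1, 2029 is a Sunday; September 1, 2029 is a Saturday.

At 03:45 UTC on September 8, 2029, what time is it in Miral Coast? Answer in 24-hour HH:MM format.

1 April 2029 is a Sunday, so the first Sunday is April 1 and the third is April 15.
1 September 2029 is a Saturday, so the first Sunday is September 2 and the second is September 9.
At the standard offset (UTC−11:00), 03:45 UTC − 11h = 16:45 Miral Coast standard time (rolling into the previous day, 7 September 2029).
Daylight saving runs 15 April – 9 September; the standard-time date in Miral Coast, September 7, 2029, is inside that window, so Miral Coast is at UTC−10:00.
03:45 UTC − 10h = 17:45 local (rolling into the previous day, 7 September 2029).

17:45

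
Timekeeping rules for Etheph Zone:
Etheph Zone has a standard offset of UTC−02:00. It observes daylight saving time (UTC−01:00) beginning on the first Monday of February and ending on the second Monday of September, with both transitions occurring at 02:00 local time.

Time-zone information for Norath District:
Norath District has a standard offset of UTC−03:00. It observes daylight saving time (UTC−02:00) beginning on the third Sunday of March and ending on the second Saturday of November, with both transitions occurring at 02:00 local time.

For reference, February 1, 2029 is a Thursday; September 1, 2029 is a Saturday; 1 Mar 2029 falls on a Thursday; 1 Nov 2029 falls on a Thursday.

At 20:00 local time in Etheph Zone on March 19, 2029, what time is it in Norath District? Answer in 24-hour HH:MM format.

1 February 2029 is a Thursday, so the first Monday is February 5.
1 September 2029 is a Saturday, so the first Monday is September 3 and the second is September 10.
Daylight saving runs 5 February – 10 September; March 19, 2029 is inside that window, so Etheph Zone is at UTC−01:00.
20:00 Etheph Zone + 1h = 21:00 UTC.
1 March 2029 is a Thursday, so the first Sunday is March 4 and the third is March 18.
1 November 2029 is a Thursday, so the first Saturday is November 3 and the second is November 10.
At the standard offset (UTC−03:00), 21:00 UTC − 3h = 18:00 Norath District standard time.
The standard-time date in Norath District, March 19, 2029, falls between 18 March and 10 November, so daylight saving is in effect and Norath District is at UTC−02:00.
21:00 UTC − 2h = 19:00 Norath District.

19:00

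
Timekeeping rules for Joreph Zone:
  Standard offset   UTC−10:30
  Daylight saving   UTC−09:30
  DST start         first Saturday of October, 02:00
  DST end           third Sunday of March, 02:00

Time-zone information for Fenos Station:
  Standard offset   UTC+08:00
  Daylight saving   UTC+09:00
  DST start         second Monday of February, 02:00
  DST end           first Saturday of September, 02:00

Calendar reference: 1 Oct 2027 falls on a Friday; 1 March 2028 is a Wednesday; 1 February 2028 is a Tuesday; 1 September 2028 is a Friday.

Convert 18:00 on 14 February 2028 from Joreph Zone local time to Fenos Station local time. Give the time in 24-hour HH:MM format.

12:30

1 October 2027 is a Friday, so the first Saturday is October 2.
1 March 2028 is a Wednesday, so the first Sunday is March 5 and the third is March 19.
Daylight saving runs 2 October 2027 – 19 March 2028; 14 February 2028 is inside that window, so Joreph Zone is at UTC−09:30.
18:00 Joreph Zone + 9h30m = 03:30 UTC (rolling into the next day, 15 February 2028).
1 February 2028 is a Tuesday, so the first Monday is February 7 and the second is February 14.
1 September 2028 is a Friday, so the first Saturday is September 2.
At the standard offset (UTC+08:00), 03:30 UTC + 8h = 11:30 Fenos Station standard time.
The standard-time date in Fenos Station, 15 February 2028, falls between 14 February and 2 September, so daylight saving is in effect and Fenos Station is at UTC+09:00.
03:30 UTC + 9h = 12:30 Fenos Station.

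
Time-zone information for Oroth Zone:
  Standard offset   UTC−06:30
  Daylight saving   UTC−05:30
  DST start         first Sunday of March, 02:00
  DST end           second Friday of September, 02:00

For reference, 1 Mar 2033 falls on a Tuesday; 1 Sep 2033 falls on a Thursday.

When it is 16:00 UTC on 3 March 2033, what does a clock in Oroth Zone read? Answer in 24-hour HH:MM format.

1 March 2033 is a Tuesday, so the first Sunday is March 6.
1 September 2033 is a Thursday, so the first Friday is September 2 and the second is September 9.
At the standard offset (UTC−06:30), 16:00 UTC − 6h30m = 09:30 Oroth Zone standard time.
The standard-time date in Oroth Zone, 3 March 2033, is outside the daylight-saving period (6 March – 9 September), so Oroth Zone is on standard time, UTC−06:30.
16:00 UTC − 6h30m = 09:30 local.

09:30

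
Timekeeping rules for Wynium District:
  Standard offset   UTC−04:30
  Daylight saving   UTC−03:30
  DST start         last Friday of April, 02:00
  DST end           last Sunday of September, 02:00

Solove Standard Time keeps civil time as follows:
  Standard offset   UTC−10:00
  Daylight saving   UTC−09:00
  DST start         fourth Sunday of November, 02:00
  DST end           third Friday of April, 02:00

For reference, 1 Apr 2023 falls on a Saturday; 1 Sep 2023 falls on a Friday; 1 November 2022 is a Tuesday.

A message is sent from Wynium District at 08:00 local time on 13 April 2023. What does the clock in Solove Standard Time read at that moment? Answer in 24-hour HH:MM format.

1 April 2023 is a Saturday, so Fridays fall on 7, 14, 21, 28; the last is April 28.
1 September 2023 is a Friday, so Sundays fall on 3, 10, 17, 24; the last is September 24.
Daylight saving runs 28 April – 24 September; 13 April 2023 is outside that window, so Wynium District is on standard time at UTC−04:30.
08:00 Wynium District + 4h30m = 12:30 UTC.
1 November 2022 is a Tuesday, so the first Sunday is November 6 and the fourth is November 27.
1 April 2023 is a Saturday, so the first Friday is April 7 and the third is April 21.
At the standard offset (UTC−10:00), 12:30 UTC − 10h = 02:30 Solove Standard Time standard time.
The standard-time date in Solove Standard Time, 13 April 2023, falls between 27 November 2022 and 21 April 2023, so daylight saving is in effect and Solove Standard Time is at UTC−09:00.
12:30 UTC − 9h = 03:30 Solove Standard Time.

03:30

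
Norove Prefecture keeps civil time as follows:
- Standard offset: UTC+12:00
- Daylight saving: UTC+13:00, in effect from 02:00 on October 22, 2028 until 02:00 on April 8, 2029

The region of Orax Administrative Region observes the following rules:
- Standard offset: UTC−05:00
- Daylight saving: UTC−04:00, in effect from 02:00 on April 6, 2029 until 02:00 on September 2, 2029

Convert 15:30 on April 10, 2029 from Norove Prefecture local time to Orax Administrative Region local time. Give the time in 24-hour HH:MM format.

23:30

Daylight saving runs 22 October 2028 – 8 April 2029; April 10, 2029 is outside that window, so Norove Prefecture is on standard time at UTC+12:00.
15:30 Norove Prefecture − 12h = 03:30 UTC.
At the standard offset (UTC−05:00), 03:30 UTC − 5h = 22:30 Orax Administrative Region standard time (rolling into the previous day, 9 April 2029).
Daylight saving runs 6 April – 2 September; the standard-time date in Orax Administrative Region, April 9, 2029, is inside that window, so Orax Administrative Region is at UTC−04:00.
03:30 UTC − 4h = 23:30 Orax Administrative Region (rolling into the previous day, 9 April 2029).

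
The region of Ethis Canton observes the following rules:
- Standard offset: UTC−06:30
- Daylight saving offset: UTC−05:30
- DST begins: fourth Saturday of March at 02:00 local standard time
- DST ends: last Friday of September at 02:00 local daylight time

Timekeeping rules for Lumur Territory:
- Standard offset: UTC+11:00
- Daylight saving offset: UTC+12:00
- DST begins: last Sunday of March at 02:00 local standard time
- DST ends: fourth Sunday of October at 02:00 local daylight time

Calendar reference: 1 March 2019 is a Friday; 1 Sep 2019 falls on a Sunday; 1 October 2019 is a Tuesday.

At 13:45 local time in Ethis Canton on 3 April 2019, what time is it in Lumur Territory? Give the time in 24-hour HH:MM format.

1 March 2019 is a Friday, so the first Saturday is March 2 and the fourth is March 23.
1 September 2019 is a Sunday, so Fridays fall on 6, 13, 20, 27; the last is September 27.
3 April 2019 falls between 23 March and 27 September, so daylight saving is in effect and Ethis Canton is at UTC−05:30.
13:45 Ethis Canton + 5h30m = 19:15 UTC.
1 March 2019 is a Friday, so Sundays fall on 3, 10, 17, 24, 31; the last is March 31.
1 October 2019 is a Tuesday, so the first Sunday is October 6 and the fourth is October 27.
At the standard offset (UTC+11:00), 19:15 UTC + 11h = 06:15 Lumur Territory standard time (rolling into the next day, 4 April 2019).
The standard-time date in Lumur Territory, 4 April 2019, falls between 31 March and 27 October, so daylight saving is in effect and Lumur Territory is at UTC+12:00.
19:15 UTC + 12h = 07:15 Lumur Territory (rolling into the next day, 4 April 2019).

07:15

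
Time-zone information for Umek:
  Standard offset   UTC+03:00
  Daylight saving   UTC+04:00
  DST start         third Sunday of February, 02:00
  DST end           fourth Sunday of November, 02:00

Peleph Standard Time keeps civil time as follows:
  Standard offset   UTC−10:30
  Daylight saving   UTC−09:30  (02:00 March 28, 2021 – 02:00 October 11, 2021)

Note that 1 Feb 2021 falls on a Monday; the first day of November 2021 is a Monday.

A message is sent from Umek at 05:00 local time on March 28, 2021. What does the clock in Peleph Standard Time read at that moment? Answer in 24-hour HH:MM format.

14:30

1 February 2021 is a Monday, so the first Sunday is February 7 and the third is February 21.
1 November 2021 is a Monday, so the first Sunday is November 7 and the fourth is November 28.
March 28, 2021 falls between 21 February and 28 November, so daylight saving is in effect and Umek is at UTC+04:00.
05:00 Umek − 4h = 01:00 UTC.
At the standard offset (UTC−10:30), 01:00 UTC − 10h30m = 14:30 Peleph Standard Time standard time (rolling into the previous day, 27 March 2021).
The standard-time date in Peleph Standard Time, March 27, 2021, is outside the daylight-saving period (28 March – 11 October), so Peleph Standard Time is on standard time, UTC−10:30.
01:00 UTC − 10h30m = 14:30 Peleph Standard Time (rolling into the previous day, 27 March 2021).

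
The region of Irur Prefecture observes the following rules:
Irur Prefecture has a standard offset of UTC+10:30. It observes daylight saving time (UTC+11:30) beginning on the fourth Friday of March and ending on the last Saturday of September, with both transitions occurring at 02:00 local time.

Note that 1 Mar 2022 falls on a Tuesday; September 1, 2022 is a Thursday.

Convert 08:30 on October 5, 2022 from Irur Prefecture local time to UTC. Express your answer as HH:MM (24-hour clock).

1 March 2022 is a Tuesday, so the first Friday is March 4 and the fourth is March 25.
1 September 2022 is a Thursday, so Saturdays fall on 3, 10, 17, 24; the last is September 24.
Daylight saving runs 25 March – 24 September; October 5, 2022 is outside that window, so Irur Prefecture is on standard time at UTC+10:30.
08:30 local − 10h30m = 22:00 UTC (rolling into the previous day, 4 October 2022).

22:00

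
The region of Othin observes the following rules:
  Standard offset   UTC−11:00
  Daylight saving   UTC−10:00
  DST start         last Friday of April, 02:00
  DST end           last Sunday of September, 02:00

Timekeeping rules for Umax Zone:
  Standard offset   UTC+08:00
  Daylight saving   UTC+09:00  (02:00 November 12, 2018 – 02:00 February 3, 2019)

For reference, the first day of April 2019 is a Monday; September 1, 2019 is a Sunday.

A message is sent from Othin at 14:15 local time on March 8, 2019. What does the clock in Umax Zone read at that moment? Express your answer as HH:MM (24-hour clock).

09:15

1 April 2019 is a Monday, so Fridays fall on 5, 12, 19, 26; the last is April 26.
1 September 2019 is a Sunday, so Sundays fall on 1, 8, 15, 22, 29; the last is September 29.
March 8, 2019 does not fall between 26 April and 29 September, so daylight saving is not in effect and Othin is at UTC−11:00.
14:15 Othin + 11h = 01:15 UTC (rolling into the next day, 9 March 2019).
At the standard offset (UTC+08:00), 01:15 UTC + 8h = 09:15 Umax Zone standard time.
The standard-time date in Umax Zone, March 9, 2019, is outside the daylight-saving period (12 November 2018 – 3 February 2019), so Umax Zone is on standard time, UTC+08:00.
01:15 UTC + 8h = 09:15 Umax Zone.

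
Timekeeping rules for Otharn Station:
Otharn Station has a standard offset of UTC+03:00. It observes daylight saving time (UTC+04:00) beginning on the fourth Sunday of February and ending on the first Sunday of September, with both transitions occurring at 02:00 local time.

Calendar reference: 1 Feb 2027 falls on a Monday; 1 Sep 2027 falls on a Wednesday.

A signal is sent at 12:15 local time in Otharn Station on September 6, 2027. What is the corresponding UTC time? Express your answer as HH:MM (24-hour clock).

1 February 2027 is a Monday, so the first Sunday is February 7 and the fourth is February 28.
1 September 2027 is a Wednesday, so the first Sunday is September 5.
September 6, 2027 is outside the daylight-saving period (28 February – 5 September), so Otharn Station is on standard time, UTC+03:00.
12:15 local − 3h = 09:15 UTC.

09:15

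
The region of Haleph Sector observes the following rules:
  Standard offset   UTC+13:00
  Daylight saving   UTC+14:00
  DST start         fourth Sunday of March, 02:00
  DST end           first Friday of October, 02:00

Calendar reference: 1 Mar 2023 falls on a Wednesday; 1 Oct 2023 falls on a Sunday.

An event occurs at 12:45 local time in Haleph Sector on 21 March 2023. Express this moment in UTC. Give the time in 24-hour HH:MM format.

23:45

1 March 2023 is a Wednesday, so the first Sunday is March 5 and the fourth is March 26.
1 October 2023 is a Sunday, so the first Friday is October 6.
21 March 2023 does not fall between 26 March and 6 October, so daylight saving is not in effect and Haleph Sector is at UTC+13:00.
12:45 local − 13h = 23:45 UTC (rolling into the previous day, 20 March 2023).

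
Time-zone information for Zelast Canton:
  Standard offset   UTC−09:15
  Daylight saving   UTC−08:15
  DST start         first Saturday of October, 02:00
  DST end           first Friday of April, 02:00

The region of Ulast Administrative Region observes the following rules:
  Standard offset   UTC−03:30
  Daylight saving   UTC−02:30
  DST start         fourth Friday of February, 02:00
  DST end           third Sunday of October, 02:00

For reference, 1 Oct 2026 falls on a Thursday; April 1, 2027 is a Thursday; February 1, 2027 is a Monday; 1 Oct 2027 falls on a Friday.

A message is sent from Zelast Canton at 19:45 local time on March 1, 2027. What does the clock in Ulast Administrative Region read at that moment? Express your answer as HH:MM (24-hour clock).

1 October 2026 is a Thursday, so the first Saturday is October 3.
1 April 2027 is a Thursday, so the first Friday is April 2.
March 1, 2027 falls between 3 October 2026 and 2 April 2027, so daylight saving is in effect and Zelast Canton is at UTC−08:15.
19:45 Zelast Canton + 8h15m = 04:00 UTC (rolling into the next day, 2 March 2027).
1 February 2027 is a Monday, so the first Friday is February 5 and the fourth is February 26.
1 October 2027 is a Friday, so the first Sunday is October 3 and the third is October 17.
At the standard offset (UTC−03:30), 04:00 UTC − 3h30m = 00:30 Ulast Administrative Region standard time.
The standard-time date in Ulast Administrative Region, March 2, 2027, lies within the daylight-saving period (26 February – 17 October), so Ulast Administrative Region is on daylight time, UTC−02:30.
04:00 UTC − 2h30m = 01:30 Ulast Administrative Region.

01:30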